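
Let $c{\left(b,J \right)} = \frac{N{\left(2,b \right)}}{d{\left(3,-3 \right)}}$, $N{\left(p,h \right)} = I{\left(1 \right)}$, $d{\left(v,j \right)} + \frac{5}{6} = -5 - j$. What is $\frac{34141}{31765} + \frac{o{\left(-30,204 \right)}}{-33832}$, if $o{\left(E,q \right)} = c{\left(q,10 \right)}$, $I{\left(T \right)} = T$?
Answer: $\frac{9818090947}{9134724580} \approx 1.0748$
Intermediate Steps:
$d{\left(v,j \right)} = - \frac{35}{6} - j$ ($d{\left(v,j \right)} = - \frac{5}{6} - \left(5 + j\right) = - \frac{35}{6} - j$)
$N{\left(p,h \right)} = 1$
$c{\left(b,J \right)} = - \frac{6}{17}$ ($c{\left(b,J \right)} = 1 \frac{1}{- \frac{35}{6} - -3} = 1 \frac{1}{- \frac{35}{6} + 3} = 1 \frac{1}{- \frac{17}{6}} = 1 \left(- \frac{6}{17}\right) = - \frac{6}{17}$)
$o{\left(E,q \right)} = - \frac{6}{17}$
$\frac{34141}{31765} + \frac{o{\left(-30,204 \right)}}{-33832} = \frac{34141}{31765} - \frac{6}{17 \left(-33832\right)} = 34141 \cdot \frac{1}{31765} - - \frac{3}{287572} = \frac{34141}{31765} + \frac{3}{287572} = \frac{9818090947}{9134724580}$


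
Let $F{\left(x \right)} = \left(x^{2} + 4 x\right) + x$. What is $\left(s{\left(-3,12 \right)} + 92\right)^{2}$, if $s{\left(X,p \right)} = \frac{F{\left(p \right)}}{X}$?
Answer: $576$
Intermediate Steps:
$F{\left(x \right)} = x^{2} + 5 x$
$s{\left(X,p \right)} = \frac{p \left(5 + p\right)}{X}$
$\left(s{\left(-3,12 \right)} + 92\right)^{2} = \left(\frac{12 \left(5 + 12\right)}{-3} + 92\right)^{2} = \left(12 \left(- \frac{1}{3}\right) 17 + 92\right)^{2} = \left(-68 + 92\right)^{2} = 24^{2} = 576$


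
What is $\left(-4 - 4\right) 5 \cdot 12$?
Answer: $-480$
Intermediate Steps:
$\left(-4 - 4\right) 5 \cdot 12 = \left(-8\right) 5 \cdot 12 = \left(-40\right) 12 = -480$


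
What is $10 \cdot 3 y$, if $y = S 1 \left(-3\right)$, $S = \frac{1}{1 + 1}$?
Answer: $-45$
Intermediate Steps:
$S = \frac{1}{2} \approx 0.5$
$y = - \frac{3}{2}$ ($y = \frac{1}{2} \cdot 1 \left(-3\right) = \frac{1}{2} \left(-3\right) = - \frac{3}{2} \approx -1.5$)
$10 \cdot 3 y = 10 \cdot 3 \left(- \frac{3}{2}\right) = 30 \left(- \frac{3}{2}\right) = -45$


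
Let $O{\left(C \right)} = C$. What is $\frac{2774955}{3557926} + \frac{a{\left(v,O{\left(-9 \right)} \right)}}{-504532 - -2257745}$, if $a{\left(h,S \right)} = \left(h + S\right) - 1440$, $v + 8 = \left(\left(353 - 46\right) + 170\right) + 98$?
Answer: $\frac{694564155669}{891114588034} \approx 0.77943$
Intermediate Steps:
$v = 567$ ($v = -8 + \left(\left(\left(353 - 46\right) + 170\right) + 98\right) = -8 + \left(\left(307 + 170\right) + 98\right) = -8 + \left(477 + 98\right) = -8 + 575 = 567$)
$a{\left(h,S \right)} = -1440 + S + h$ ($a{\left(h,S \right)} = \left(S + h\right) - 1440 = -1440 + S + h$)
$\frac{2774955}{3557926} + \frac{a{\left(v,O{\left(-9 \right)} \right)}}{-504532 - -2257745} = \frac{2774955}{3557926} + \frac{-1440 - 9 + 567}{-504532 - -2257745} = 2774955 \cdot \frac{1}{3557926} - \frac{882}{-504532 + 2257745} = \frac{2774955}{3557926} - \frac{882}{1753213} = \frac{2774955}{3557926} - \frac{126}{250459} = \frac{694564155669}{891114588034}$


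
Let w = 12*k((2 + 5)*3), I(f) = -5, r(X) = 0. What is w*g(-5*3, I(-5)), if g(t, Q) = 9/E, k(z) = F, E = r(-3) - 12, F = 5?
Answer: -45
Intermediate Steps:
E = -12 (E = 0 - 12 = -12)
k(z) = 5
g(t, Q) = -¾ (g(t, Q) = 9/(-12) = 9*(-1/12) = -¾)
w = 60 (w = 12*5 = 60)
w*g(-5*3, I(-5)) = 60*(-¾) = -45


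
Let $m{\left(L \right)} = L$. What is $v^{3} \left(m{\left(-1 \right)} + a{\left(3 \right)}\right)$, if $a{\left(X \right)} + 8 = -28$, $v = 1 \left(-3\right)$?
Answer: $999$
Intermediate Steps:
$v = -3$
$a{\left(X \right)} = -36$ ($a{\left(X \right)} = -8 - 28 = -36$)
$v^{3} \left(m{\left(-1 \right)} + a{\left(3 \right)}\right) = \left(-3\right)^{3} \left(-1 - 36\right) = \left(-27\right) \left(-37\right) = 999$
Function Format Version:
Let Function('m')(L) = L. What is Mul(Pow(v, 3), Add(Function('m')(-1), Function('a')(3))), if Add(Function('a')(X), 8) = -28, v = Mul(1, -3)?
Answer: 999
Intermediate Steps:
v = -3
Function('a')(X) = -36 (Function('a')(X) = Add(-8, -28) = -36)
Mul(Pow(v, 3), Add(Function('m')(-1), Function('a')(3))) = Mul(Pow(-3, 3), Add(-1, -36)) = Mul(-27, -37) = 999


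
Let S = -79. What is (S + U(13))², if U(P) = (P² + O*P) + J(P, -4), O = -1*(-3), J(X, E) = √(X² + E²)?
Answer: (129 + √185)² ≈ 20335.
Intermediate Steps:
J(X, E) = √(E² + X²)
O = 3
U(P) = P² + √(16 + P²) + 3*P (U(P) = (P² + 3*P) + √((-4)² + P²) = (P² + 3*P) + √(16 + P²) = P² + √(16 + P²) + 3*P)
(S + U(13))² = (-79 + (13² + √(16 + 13²) + 3*13))² = (-79 + (169 + √(16 + 169) + 39))² = (-79 + (169 + √185 + 39))² = (-79 + (208 + √185))² = (129 + √185)²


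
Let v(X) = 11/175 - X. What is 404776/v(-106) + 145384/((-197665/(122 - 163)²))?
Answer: 9465626262256/3668860065 ≈ 2580.0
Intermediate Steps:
v(X) = 11/175 - X (v(X) = 11*(1/175) - X = 11/175 - X)
404776/v(-106) + 145384/((-197665/(122 - 163)²)) = 404776/(11/175 - 1*(-106)) + 145384/((-197665/(122 - 163)²)) = 404776/(11/175 + 106) + 145384/((-197665/((-41)²))) = 404776/(18561/175) + 145384/((-197665/1681)) = 404776*(175/18561) + 145384/((-197665*1/1681)) = 70835800/18561 + 145384/(-197665/1681) = 70835800/18561 + 145384*(-1681/197665) = 70835800/18561 - 244390504/197665 = 9465626262256/3668860065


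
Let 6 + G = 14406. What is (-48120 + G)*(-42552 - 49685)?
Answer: 3110231640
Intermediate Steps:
G = 14400 (G = -6 + 14406 = 14400)
(-48120 + G)*(-42552 - 49685) = (-48120 + 14400)*(-42552 - 49685) = -33720*(-92237) = 3110231640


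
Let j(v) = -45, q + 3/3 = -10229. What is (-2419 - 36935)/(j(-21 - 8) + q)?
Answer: 13118/3425 ≈ 3.8301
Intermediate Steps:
q = -10230 (q = -1 - 10229 = -10230)
(-2419 - 36935)/(j(-21 - 8) + q) = (-2419 - 36935)/(-45 - 10230) = -39354/(-10275) = -39354*(-1/10275) = 13118/3425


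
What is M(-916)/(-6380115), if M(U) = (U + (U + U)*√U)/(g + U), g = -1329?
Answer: -916/14323358175 - 3664*I*√229/14323358175 ≈ -6.3951e-8 - 3.871e-6*I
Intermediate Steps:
M(U) = (U + 2*U^(3/2))/(-1329 + U) (M(U) = (U + (U + U)*√U)/(-1329 + U) = (U + (2*U)*√U)/(-1329 + U) = (U + 2*U^(3/2))/(-1329 + U))
M(-916)/(-6380115) = ((-916 + 2*(-916)^(3/2))/(-1329 - 916))/(-6380115) = ((-916 + 2*(-1832*I*√229))/(-2245))*(-1/6380115) = -(-916 - 3664*I*√229)/2245*(-1/6380115) = (916/2245 + 3664*I*√229/2245)*(-1/6380115) = -916/14323358175 - 3664*I*√229/14323358175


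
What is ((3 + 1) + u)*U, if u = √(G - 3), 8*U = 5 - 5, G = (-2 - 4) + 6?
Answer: 0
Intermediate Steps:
G = 0 (G = -6 + 6 = 0)
U = 0 (U = (5 - 5)/8 = (⅛)*0 = 0)
u = I*√3 (u = √(0 - 3) = √(-3) = I*√3 ≈ 1.732*I)
((3 + 1) + u)*U = ((3 + 1) + I*√3)*0 = (4 + I*√3)*0 = 0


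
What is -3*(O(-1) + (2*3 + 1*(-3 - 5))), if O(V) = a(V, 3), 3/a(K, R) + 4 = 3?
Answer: 15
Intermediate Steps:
a(K, R) = -3 (a(K, R) = 3/(-4 + 3) = 3/(-1) = 3*(-1) = -3)
O(V) = -3
-3*(O(-1) + (2*3 + 1*(-3 - 5))) = -3*(-3 + (2*3 + 1*(-3 - 5))) = -3*(-3 + (6 + 1*(-8))) = -3*(-3 + (6 - 8)) = -3*(-3 - 2) = -3*(-5) = 15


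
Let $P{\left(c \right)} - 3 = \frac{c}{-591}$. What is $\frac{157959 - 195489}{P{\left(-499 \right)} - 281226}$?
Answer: $\frac{11090115}{83101147} \approx 0.13345$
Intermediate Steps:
$P{\left(c \right)} = 3 - \frac{c}{591}$ ($P{\left(c \right)} = 3 + \frac{c}{-591} = 3 + c \left(- \frac{1}{591}\right) = 3 - \frac{c}{591}$)
$\frac{157959 - 195489}{P{\left(-499 \right)} - 281226} = \frac{157959 - 195489}{\left(3 - - \frac{499}{591}\right) - 281226} = - \frac{37530}{\left(3 + \frac{499}{591}\right) - 281226} = - \frac{37530}{\frac{2272}{591} - 281226} = - \frac{37530}{- \frac{166202294}{591}} = \left(-37530\right) \left(- \frac{591}{166202294}\right) = \frac{11090115}{83101147}$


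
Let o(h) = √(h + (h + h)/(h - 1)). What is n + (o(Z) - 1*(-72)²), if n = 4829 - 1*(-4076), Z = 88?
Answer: 3721 + 2*√170346/87 ≈ 3730.5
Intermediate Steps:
o(h) = √(h + 2*h/(-1 + h)) (o(h) = √(h + (2*h)/(-1 + h)) = √(h + 2*h/(-1 + h)))
n = 8905 (n = 4829 + 4076 = 8905)
n + (o(Z) - 1*(-72)²) = 8905 + (√(88*(1 + 88)/(-1 + 88)) - 1*(-72)²) = 8905 + (√(88*89/87) - 1*5184) = 8905 + (√(88*(1/87)*89) - 5184) = 8905 + (√(7832/87) - 5184) = 8905 + (2*√170346/87 - 5184) = 8905 + (-5184 + 2*√170346/87) = 3721 + 2*√170346/87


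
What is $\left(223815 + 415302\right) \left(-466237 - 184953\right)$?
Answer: $-416186599230$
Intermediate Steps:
$\left(223815 + 415302\right) \left(-466237 - 184953\right) = 639117 \left(-651190\right) = -416186599230$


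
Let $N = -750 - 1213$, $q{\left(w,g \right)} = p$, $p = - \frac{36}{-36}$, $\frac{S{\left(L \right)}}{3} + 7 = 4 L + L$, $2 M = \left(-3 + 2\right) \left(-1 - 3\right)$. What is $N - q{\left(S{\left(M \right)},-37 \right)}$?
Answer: $-1964$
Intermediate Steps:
$M = 2$ ($M = \frac{\left(-3 + 2\right) \left(-1 - 3\right)}{2} = \frac{\left(-1\right) \left(-4\right)}{2} = \frac{1}{2} \cdot 4 = 2$)
$S{\left(L \right)} = -21 + 15 L$ ($S{\left(L \right)} = -21 + 3 \left(4 L + L\right) = -21 + 3 \cdot 5 L = -21 + 15 L$)
$p = 1$ ($p = \left(-36\right) \left(- \frac{1}{36}\right) = 1$)
$q{\left(w,g \right)} = 1$
$N = -1963$
$N - q{\left(S{\left(M \right)},-37 \right)} = -1963 - 1 = -1964$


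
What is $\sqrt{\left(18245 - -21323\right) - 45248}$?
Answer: $4 i \sqrt{355} \approx 75.366 i$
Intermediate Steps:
$\sqrt{\left(18245 - -21323\right) - 45248} = \sqrt{\left(18245 + 21323\right) - 45248} = \sqrt{39568 - 45248} = \sqrt{-5680} = 4 i \sqrt{355}$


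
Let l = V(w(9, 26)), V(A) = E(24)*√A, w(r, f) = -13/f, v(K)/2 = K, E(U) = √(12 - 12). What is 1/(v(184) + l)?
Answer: 1/368 ≈ 0.0027174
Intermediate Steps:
E(U) = 0 (E(U) = √0 = 0)
v(K) = 2*K
V(A) = 0 (V(A) = 0*√A = 0)
l = 0
1/(v(184) + l) = 1/(2*184 + 0) = 1/(368 + 0) = 1/368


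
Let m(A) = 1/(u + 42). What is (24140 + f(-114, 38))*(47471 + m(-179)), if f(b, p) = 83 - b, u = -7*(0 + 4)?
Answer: 16174248515/14 ≈ 1.1553e+9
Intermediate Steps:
u = -28 (u = -7*4 = -28)
m(A) = 1/14 (m(A) = 1/(-28 + 42) = 1/14)
(24140 + f(-114, 38))*(47471 + m(-179)) = (24140 + (83 - 1*(-114)))*(47471 + 1/14) = (24140 + (83 + 114))*(664595/14) = (24140 + 197)*(664595/14) = 24337*(664595/14) = 16174248515/14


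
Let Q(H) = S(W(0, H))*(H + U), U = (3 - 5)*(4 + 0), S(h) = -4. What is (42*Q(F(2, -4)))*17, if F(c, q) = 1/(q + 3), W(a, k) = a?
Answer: 25704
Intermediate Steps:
U = -8 (U = -2*4 = -8)
F(c, q) = 1/(3 + q)
Q(H) = 32 - 4*H (Q(H) = -4*(H - 8) = -4*(-8 + H) = 32 - 4*H)
(42*Q(F(2, -4)))*17 = (42*(32 - 4/(3 - 4)))*17 = (42*(32 - 4/(-1)))*17 = (42*(32 - 4*(-1)))*17 = (42*(32 + 4))*17 = (42*36)*17 = 1512*17 = 25704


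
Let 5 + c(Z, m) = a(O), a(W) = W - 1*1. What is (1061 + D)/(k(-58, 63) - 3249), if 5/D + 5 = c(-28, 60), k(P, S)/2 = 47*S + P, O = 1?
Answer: 2121/5114 ≈ 0.41474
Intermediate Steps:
k(P, S) = 2*P + 94*S (k(P, S) = 2*(47*S + P) = 2*(P + 47*S) = 2*P + 94*S)
a(W) = -1 + W (a(W) = W - 1 = -1 + W)
c(Z, m) = -5 (c(Z, m) = -5 + (-1 + 1) = -5 + 0 = -5)
D = -½ (D = 5/(-5 - 5) = 5/(-10) = 5*(-⅒) = -½ ≈ -0.50000)
(1061 + D)/(k(-58, 63) - 3249) = (1061 - ½)/((2*(-58) + 94*63) - 3249) = 2121/(2*((-116 + 5922) - 3249)) = 2121/(2*(5806 - 3249)) = (2121/2)/2557 = (2121/2)*(1/2557) = 2121/5114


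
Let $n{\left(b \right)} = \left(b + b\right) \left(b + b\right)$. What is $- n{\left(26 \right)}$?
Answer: $-2704$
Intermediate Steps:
$n{\left(b \right)} = 4 b^{2}$ ($n{\left(b \right)} = 2 b 2 b = 4 b^{2}$)
$- n{\left(26 \right)} = - 4 \cdot 26^{2} = - 4 \cdot 676 = \left(-1\right) 2704 = -2704$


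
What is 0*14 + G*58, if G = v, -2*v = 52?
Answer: -1508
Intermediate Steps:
v = -26 (v = -1/2*52 = -26)
G = -26
0*14 + G*58 = 0*14 - 26*58 = 0 - 1508 = -1508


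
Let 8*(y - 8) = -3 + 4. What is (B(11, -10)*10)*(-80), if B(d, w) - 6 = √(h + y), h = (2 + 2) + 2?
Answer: -4800 - 200*√226 ≈ -7806.7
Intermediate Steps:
y = 65/8 (y = 8 + (-3 + 4)/8 = 8 + (⅛)*1 = 8 + ⅛ = 65/8 ≈ 8.1250)
h = 6 (h = 4 + 2 = 6)
B(d, w) = 6 + √226/4 (B(d, w) = 6 + √(6 + 65/8) = 6 + √(113/8) = 6 + √226/4)
(B(11, -10)*10)*(-80) = ((6 + √226/4)*10)*(-80) = (60 + 5*√226/2)*(-80) = -4800 - 200*√226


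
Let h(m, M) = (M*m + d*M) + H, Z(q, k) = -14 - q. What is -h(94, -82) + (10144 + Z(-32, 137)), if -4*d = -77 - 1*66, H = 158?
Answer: 41287/2 ≈ 20644.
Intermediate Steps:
d = 143/4 (d = -(-77 - 1*66)/4 = -(-77 - 66)/4 = -¼*(-143) = 143/4 ≈ 35.750)
h(m, M) = 158 + 143*M/4 + M*m (h(m, M) = (M*m + 143*M/4) + 158 = (143*M/4 + M*m) + 158 = 158 + 143*M/4 + M*m)
-h(94, -82) + (10144 + Z(-32, 137)) = -(158 + (143/4)*(-82) - 82*94) + (10144 + (-14 - 1*(-32))) = -(158 - 5863/2 - 7708) + (10144 + (-14 + 32)) = -1*(-20963/2) + (10144 + 18) = 20963/2 + 10162 = 41287/2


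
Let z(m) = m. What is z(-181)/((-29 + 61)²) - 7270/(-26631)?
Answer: 2624269/27270144 ≈ 0.096232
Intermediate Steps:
z(-181)/((-29 + 61)²) - 7270/(-26631) = -181/(-29 + 61)² - 7270/(-26631) = -181/(32²) - 7270*(-1/26631) = -181/1024 + 7270/26631 = 2624269/27270144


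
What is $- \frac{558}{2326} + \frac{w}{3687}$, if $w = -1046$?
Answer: $- \frac{2245171}{4287981} \approx -0.5236$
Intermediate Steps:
$- \frac{558}{2326} + \frac{w}{3687} = - \frac{558}{2326} - \frac{1046}{3687} = \left(-558\right) \frac{1}{2326} - \frac{1046}{3687} = - \frac{279}{1163} - \frac{1046}{3687} = - \frac{2245171}{4287981}$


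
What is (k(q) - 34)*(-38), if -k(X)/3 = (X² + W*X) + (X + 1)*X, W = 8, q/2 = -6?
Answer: 21812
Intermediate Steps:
q = -12 (q = 2*(-6) = -12)
k(X) = -24*X - 3*X² - 3*X*(1 + X) (k(X) = -3*((X² + 8*X) + (X + 1)*X) = -3*((X² + 8*X) + (1 + X)*X) = -3*((X² + 8*X) + X*(1 + X)) = -3*(X² + 8*X + X*(1 + X)) = -24*X - 3*X² - 3*X*(1 + X))
(k(q) - 34)*(-38) = (-3*(-12)*(9 + 2*(-12)) - 34)*(-38) = (-3*(-12)*(9 - 24) - 34)*(-38) = (-3*(-12)*(-15) - 34)*(-38) = (-540 - 34)*(-38) = -574*(-38) = 21812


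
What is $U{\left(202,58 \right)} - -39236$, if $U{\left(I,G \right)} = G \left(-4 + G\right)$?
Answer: $42368$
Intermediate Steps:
$U{\left(202,58 \right)} - -39236 = 58 \left(-4 + 58\right) - -39236 = 58 \cdot 54 + 39236 = 3132 + 39236 = 42368$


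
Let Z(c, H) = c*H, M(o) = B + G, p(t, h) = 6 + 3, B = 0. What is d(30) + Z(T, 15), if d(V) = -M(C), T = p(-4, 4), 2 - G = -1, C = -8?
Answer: 132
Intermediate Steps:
G = 3 (G = 2 - 1*(-1) = 2 + 1 = 3)
p(t, h) = 9
M(o) = 3 (M(o) = 0 + 3 = 3)
T = 9
Z(c, H) = H*c
d(V) = -3 (d(V) = -1*3 = -3)
d(30) + Z(T, 15) = -3 + 15*9 = -3 + 135 = 132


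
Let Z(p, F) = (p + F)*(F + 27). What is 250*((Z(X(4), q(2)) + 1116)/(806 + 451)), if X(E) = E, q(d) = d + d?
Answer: 341000/1257 ≈ 271.28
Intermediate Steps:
q(d) = 2*d
Z(p, F) = (27 + F)*(F + p) (Z(p, F) = (F + p)*(27 + F) = (27 + F)*(F + p))
250*((Z(X(4), q(2)) + 1116)/(806 + 451)) = 250*((((2*2)² + 27*(2*2) + 27*4 + (2*2)*4) + 1116)/(806 + 451)) = 250*(((4² + 27*4 + 108 + 4*4) + 1116)/1257) = 250*(((16 + 108 + 108 + 16) + 1116)*(1/1257)) = 250*((248 + 1116)*(1/1257)) = 250*(1364*(1/1257)) = 250*(1364/1257) = 341000/1257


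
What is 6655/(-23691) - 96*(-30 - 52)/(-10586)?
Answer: -128472691/125396463 ≈ -1.0245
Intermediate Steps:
6655/(-23691) - 96*(-30 - 52)/(-10586) = 6655*(-1/23691) - 96*(-82)*(-1/10586) = -6655/23691 + 7872*(-1/10586) = -6655/23691 - 3936/5293 = -128472691/125396463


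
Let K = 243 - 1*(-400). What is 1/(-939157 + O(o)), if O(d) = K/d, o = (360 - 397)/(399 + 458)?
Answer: -37/35299860 ≈ -1.0482e-6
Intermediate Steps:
K = 643 (K = 243 + 400 = 643)
o = -37/857 ≈ -0.043174
O(d) = 643/d
1/(-939157 + O(o)) = 1/(-939157 + 643/(-37/857)) = 1/(-939157 + 643*(-857/37)) = 1/(-939157 - 551051/37) = 1/(-35299860/37) = -37/35299860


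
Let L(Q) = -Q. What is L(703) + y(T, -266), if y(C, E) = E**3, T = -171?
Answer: -18821799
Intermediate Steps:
L(703) + y(T, -266) = -1*703 + (-266)**3 = -703 - 18821096 = -18821799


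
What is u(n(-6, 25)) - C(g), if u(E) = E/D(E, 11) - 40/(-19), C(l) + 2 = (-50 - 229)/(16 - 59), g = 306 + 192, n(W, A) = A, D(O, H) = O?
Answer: -1130/817 ≈ -1.3831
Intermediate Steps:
g = 498
C(l) = 193/43 (C(l) = -2 + (-50 - 229)/(16 - 59) = -2 - 279/(-43) = -2 - 279*(-1/43) = -2 + 279/43 = 193/43)
u(E) = 59/19 (u(E) = E/E - 40/(-19) = 1 - 40*(-1/19) = 1 + 40/19 = 59/19)
u(n(-6, 25)) - C(g) = 59/19 - 1*193/43 = 59/19 - 193/43 = -1130/817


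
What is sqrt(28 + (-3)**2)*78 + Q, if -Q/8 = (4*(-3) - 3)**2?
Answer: -1800 + 78*sqrt(37) ≈ -1325.5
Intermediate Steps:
Q = -1800 (Q = -8*(4*(-3) - 3)**2 = -8*(-12 - 3)**2 = -8*(-15)**2 = -8*225 = -1800)
sqrt(28 + (-3)**2)*78 + Q = sqrt(28 + (-3)**2)*78 - 1800 = sqrt(28 + 9)*78 - 1800 = sqrt(37)*78 - 1800 = 78*sqrt(37) - 1800 = -1800 + 78*sqrt(37)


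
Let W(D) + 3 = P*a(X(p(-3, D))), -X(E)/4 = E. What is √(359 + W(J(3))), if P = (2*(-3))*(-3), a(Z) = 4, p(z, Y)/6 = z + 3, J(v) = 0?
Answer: 2*√107 ≈ 20.688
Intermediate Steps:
p(z, Y) = 18 + 6*z (p(z, Y) = 6*(z + 3) = 6*(3 + z) = 18 + 6*z)
X(E) = -4*E
P = 18 (P = -6*(-3) = 18)
W(D) = 69 (W(D) = -3 + 18*4 = -3 + 72 = 69)
√(359 + W(J(3))) = √(359 + 69) = √428 = 2*√107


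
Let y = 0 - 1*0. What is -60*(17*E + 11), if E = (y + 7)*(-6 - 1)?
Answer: 49320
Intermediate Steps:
y = 0 (y = 0 + 0 = 0)
E = -49 (E = (0 + 7)*(-6 - 1) = 7*(-7) = -49)
-60*(17*E + 11) = -60*(17*(-49) + 11) = -60*(-833 + 11) = -60*(-822) = 49320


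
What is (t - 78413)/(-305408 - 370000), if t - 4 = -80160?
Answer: 158569/675408 ≈ 0.23478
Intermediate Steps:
t = -80156 (t = 4 - 80160 = -80156)
(t - 78413)/(-305408 - 370000) = (-80156 - 78413)/(-305408 - 370000) = -158569/(-675408) = -158569*(-1/675408) = 158569/675408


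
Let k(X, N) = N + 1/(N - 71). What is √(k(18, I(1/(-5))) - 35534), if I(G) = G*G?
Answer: I*√2795702926274/8870 ≈ 188.5*I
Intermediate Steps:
I(G) = G²
k(X, N) = N + 1/(-71 + N)
√(k(18, I(1/(-5))) - 35534) = √((1 + ((1/(-5))²)² - 71*(1/(-5))²)/(-71 + (1/(-5))²) - 35534) = √((1 + ((-⅕)²)² - 71*(-⅕)²)/(-71 + (-⅕)²) - 35534) = √((1 + (1/25)² - 71*1/25)/(-71 + 1/25) - 35534) = √((1 + 1/625 - 71/25)/(-1774/25) - 35534) = √(-25/1774*(-1149/625) - 35534) = √(1149/44350 - 35534) = √(-1575931751/44350) = I*√2795702926274/8870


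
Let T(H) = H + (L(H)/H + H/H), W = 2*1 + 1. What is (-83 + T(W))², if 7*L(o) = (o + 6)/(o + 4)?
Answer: 14961424/2401 ≈ 6231.3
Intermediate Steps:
L(o) = (6 + o)/(7*(4 + o)) (L(o) = ((o + 6)/(o + 4))/7 = ((6 + o)/(4 + o))/7 = (6 + o)/(7*(4 + o)))
W = 3 (W = 2 + 1 = 3)
T(H) = 1 + H + (6 + H)/(7*H*(4 + H)) (T(H) = H + (((6 + H)/(7*(4 + H)))/H + H/H) = H + ((6 + H)/(7*H*(4 + H)) + 1) = H + (1 + (6 + H)/(7*H*(4 + H))) = 1 + H + (6 + H)/(7*H*(4 + H)))
(-83 + T(W))² = (-83 + (⅐)*(6 + 3 + 7*3*(1 + 3)*(4 + 3))/(3*(4 + 3)))² = (-83 + (⅐)*(⅓)*(6 + 3 + 7*3*4*7)/7)² = (-83 + (⅐)*(⅓)*(⅐)*(6 + 3 + 588))² = (-83 + (⅐)*(⅓)*(⅐)*597)² = (-83 + 199/49)² = (-3868/49)² = 14961424/2401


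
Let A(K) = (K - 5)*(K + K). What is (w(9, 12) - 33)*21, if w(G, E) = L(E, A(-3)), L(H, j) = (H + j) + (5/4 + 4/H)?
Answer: 2401/4 ≈ 600.25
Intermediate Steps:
A(K) = 2*K*(-5 + K) (A(K) = (-5 + K)*(2*K) = 2*K*(-5 + K))
L(H, j) = 5/4 + H + j + 4/H (L(H, j) = (H + j) + (5*(¼) + 4/H) = (H + j) + (5/4 + 4/H) = 5/4 + H + j + 4/H)
w(G, E) = 197/4 + E + 4/E (w(G, E) = 5/4 + E + 2*(-3)*(-5 - 3) + 4/E = 5/4 + E + 2*(-3)*(-8) + 4/E = 5/4 + E + 48 + 4/E = 197/4 + E + 4/E)
(w(9, 12) - 33)*21 = ((197/4 + 12 + 4/12) - 33)*21 = ((197/4 + 12 + 4*(1/12)) - 33)*21 = ((197/4 + 12 + ⅓) - 33)*21 = (739/12 - 33)*21 = (343/12)*21 = 2401/4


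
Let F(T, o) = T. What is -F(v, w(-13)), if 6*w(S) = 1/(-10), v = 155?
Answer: -155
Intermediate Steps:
w(S) = -1/60 (w(S) = (⅙)/(-10) = (⅙)*(-⅒) = -1/60)
-F(v, w(-13)) = -1*155 = -155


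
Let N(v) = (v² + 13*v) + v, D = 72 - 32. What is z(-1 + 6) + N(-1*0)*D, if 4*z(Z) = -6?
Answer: -3/2 ≈ -1.5000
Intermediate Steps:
z(Z) = -3/2 (z(Z) = (¼)*(-6) = -3/2)
D = 40
N(v) = v² + 14*v
z(-1 + 6) + N(-1*0)*D = -3/2 + ((-1*0)*(14 - 1*0))*40 = -3/2 + (0*(14 + 0))*40 = -3/2 + (0*14)*40 = -3/2 + 0*40 = -3/2 + 0 = -3/2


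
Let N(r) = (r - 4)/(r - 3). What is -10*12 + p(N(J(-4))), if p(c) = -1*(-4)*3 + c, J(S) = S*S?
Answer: -1392/13 ≈ -107.08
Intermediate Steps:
J(S) = S**2
N(r) = (-4 + r)/(-3 + r)
p(c) = 12 + c (p(c) = 4*3 + c = 12 + c)
-10*12 + p(N(J(-4))) = -10*12 + (12 + (-4 + (-4)**2)/(-3 + (-4)**2)) = -120 + (12 + (-4 + 16)/(-3 + 16)) = -120 + (12 + 12/13) = -120 + 168/13 = -1392/13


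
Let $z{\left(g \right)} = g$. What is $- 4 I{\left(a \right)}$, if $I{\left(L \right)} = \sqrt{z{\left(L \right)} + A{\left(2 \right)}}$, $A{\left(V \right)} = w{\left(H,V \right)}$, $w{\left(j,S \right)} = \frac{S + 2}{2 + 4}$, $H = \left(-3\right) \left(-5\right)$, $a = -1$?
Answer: $- \frac{4 i \sqrt{3}}{3} \approx - 2.3094 i$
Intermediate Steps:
$H = 15$
$w{\left(j,S \right)} = \frac{1}{3} + \frac{S}{6}$ ($w{\left(j,S \right)} = \frac{2 + S}{6} = \left(2 + S\right) \frac{1}{6} = \frac{1}{3} + \frac{S}{6}$)
$A{\left(V \right)} = \frac{1}{3} + \frac{V}{6}$
$I{\left(L \right)} = \sqrt{\frac{2}{3} + L}$ ($I{\left(L \right)} = \sqrt{L + \left(\frac{1}{3} + \frac{1}{6} \cdot 2\right)} = \sqrt{L + \left(\frac{1}{3} + \frac{1}{3}\right)} = \sqrt{L + \frac{2}{3}} = \sqrt{\frac{2}{3} + L}$)
$- 4 I{\left(a \right)} = - 4 \frac{\sqrt{6 + 9 \left(-1\right)}}{3} = - 4 \frac{\sqrt{6 - 9}}{3} = - 4 \frac{\sqrt{-3}}{3} = - 4 \frac{i \sqrt{3}}{3} = - \frac{4 i \sqrt{3}}{3}$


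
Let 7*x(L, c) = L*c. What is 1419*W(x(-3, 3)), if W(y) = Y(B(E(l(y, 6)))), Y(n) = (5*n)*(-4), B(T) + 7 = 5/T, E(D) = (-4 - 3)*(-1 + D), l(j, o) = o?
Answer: 1419000/7 ≈ 2.0271e+5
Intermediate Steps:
E(D) = 7 - 7*D (E(D) = -7*(-1 + D) = 7 - 7*D)
B(T) = -7 + 5/T
x(L, c) = L*c/7 (x(L, c) = (L*c)/7 = L*c/7)
Y(n) = -20*n
W(y) = 1000/7 (W(y) = -20*(-7 + 5/(7 - 7*6)) = -20*(-7 + 5/(7 - 42)) = -20*(-7 + 5/(-35)) = -20*(-7 + 5*(-1/35)) = -20*(-7 - ⅐) = -20*(-50/7) = 1000/7)
1419*W(x(-3, 3)) = 1419*(1000/7) = 1419000/7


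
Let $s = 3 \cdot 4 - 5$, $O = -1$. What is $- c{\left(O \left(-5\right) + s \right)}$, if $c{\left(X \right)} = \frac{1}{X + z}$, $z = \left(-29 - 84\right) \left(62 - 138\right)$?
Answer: $- \frac{1}{8600} \approx -0.00011628$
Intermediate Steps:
$s = 7$ ($s = 12 - 5 = 7$)
$z = 8588$ ($z = \left(-113\right) \left(-76\right) = 8588$)
$c{\left(X \right)} = \frac{1}{8588 + X}$ ($c{\left(X \right)} = \frac{1}{X + 8588} = \frac{1}{8588 + X}$)
$- c{\left(O \left(-5\right) + s \right)} = - \frac{1}{8588 + \left(\left(-1\right) \left(-5\right) + 7\right)} = - \frac{1}{8588 + \left(5 + 7\right)} = - \frac{1}{8588 + 12} = - \frac{1}{8600}$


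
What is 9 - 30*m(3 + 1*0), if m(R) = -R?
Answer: 99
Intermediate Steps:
9 - 30*m(3 + 1*0) = 9 - (-30)*(3 + 1*0) = 9 - (-30)*(3 + 0) = 9 - (-30)*3 = 9 - 30*(-3) = 9 + 90 = 99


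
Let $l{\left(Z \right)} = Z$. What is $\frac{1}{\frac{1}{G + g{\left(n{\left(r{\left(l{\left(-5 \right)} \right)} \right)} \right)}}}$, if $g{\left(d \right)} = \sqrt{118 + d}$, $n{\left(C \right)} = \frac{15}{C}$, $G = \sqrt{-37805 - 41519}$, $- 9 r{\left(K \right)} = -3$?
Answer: $\sqrt{163} + 2 i \sqrt{19831} \approx 12.767 + 281.65 i$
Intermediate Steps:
$r{\left(K \right)} = \frac{1}{3}$ ($r{\left(K \right)} = \left(- \frac{1}{9}\right) \left(-3\right) = \frac{1}{3}$)
$G = 2 i \sqrt{19831}$ ($G = \sqrt{-79324} = 2 i \sqrt{19831} \approx 281.65 i$)
$\frac{1}{\frac{1}{G + g{\left(n{\left(r{\left(l{\left(-5 \right)} \right)} \right)} \right)}}} = \frac{1}{\frac{1}{2 i \sqrt{19831} + \sqrt{118 + 15 \frac{1}{\frac{1}{3}}}}} = \frac{1}{\frac{1}{2 i \sqrt{19831} + \sqrt{118 + 15 \cdot 3}}} = \frac{1}{\frac{1}{2 i \sqrt{19831} + \sqrt{118 + 45}}} = \frac{1}{\frac{1}{2 i \sqrt{19831} + \sqrt{163}}} = \frac{1}{\frac{1}{\sqrt{163} + 2 i \sqrt{19831}}} = \sqrt{163} + 2 i \sqrt{19831}$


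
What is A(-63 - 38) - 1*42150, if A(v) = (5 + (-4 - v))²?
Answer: -31746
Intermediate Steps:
A(v) = (1 - v)²
A(-63 - 38) - 1*42150 = (-1 + (-63 - 38))² - 1*42150 = (-1 - 101)² - 42150 = (-102)² - 42150 = 10404 - 42150 = -31746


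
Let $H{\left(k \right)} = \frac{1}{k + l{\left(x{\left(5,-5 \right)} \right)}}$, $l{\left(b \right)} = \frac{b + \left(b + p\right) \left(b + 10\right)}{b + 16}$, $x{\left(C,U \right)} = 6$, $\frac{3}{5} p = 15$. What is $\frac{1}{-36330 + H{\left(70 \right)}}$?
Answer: $- \frac{1021}{37092919} \approx -2.7525 \cdot 10^{-5}$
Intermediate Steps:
$p = 25$ ($p = \frac{5}{3} \cdot 15 = 25$)
$l{\left(b \right)} = \frac{b + \left(10 + b\right) \left(25 + b\right)}{16 + b}$ ($l{\left(b \right)} = \frac{b + \left(b + 25\right) \left(b + 10\right)}{b + 16} = \frac{b + \left(25 + b\right) \left(10 + b\right)}{16 + b} = \frac{b + \left(10 + b\right) \left(25 + b\right)}{16 + b}$)
$H{\left(k \right)} = \frac{1}{\frac{251}{11} + k}$ ($H{\left(k \right)} = \frac{1}{k + \frac{250 + 6^{2} + 36 \cdot 6}{16 + 6}} = \frac{1}{k + \frac{250 + 36 + 216}{22}} = \frac{1}{k + \frac{1}{22} \cdot 502} = \frac{1}{k + \frac{251}{11}} = \frac{1}{\frac{251}{11} + k}$)
$\frac{1}{-36330 + H{\left(70 \right)}} = \frac{1}{-36330 + \frac{11}{251 + 11 \cdot 70}} = \frac{1}{-36330 + \frac{11}{251 + 770}} = \frac{1}{-36330 + \frac{11}{1021}} = \frac{1}{- \frac{37092919}{1021}} = - \frac{1021}{37092919}$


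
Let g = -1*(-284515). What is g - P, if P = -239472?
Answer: 523987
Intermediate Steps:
g = 284515
g - P = 284515 - 1*(-239472) = 284515 + 239472 = 523987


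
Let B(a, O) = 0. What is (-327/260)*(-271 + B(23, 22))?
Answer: 88617/260 ≈ 340.83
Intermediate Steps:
(-327/260)*(-271 + B(23, 22)) = (-327/260)*(-271 + 0) = -327*1/260*(-271) = -327/260*(-271) = 88617/260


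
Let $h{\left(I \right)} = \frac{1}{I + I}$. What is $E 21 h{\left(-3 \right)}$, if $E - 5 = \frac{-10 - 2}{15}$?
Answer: $- \frac{147}{10} \approx -14.7$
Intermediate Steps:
$E = \frac{21}{5}$ ($E = 5 + \frac{-10 - 2}{15} = 5 + \left(-10 - 2\right) \frac{1}{15} = 5 - \frac{4}{5} = \frac{21}{5} \approx 4.2$)
$h{\left(I \right)} = \frac{1}{2 I}$
$E 21 h{\left(-3 \right)} = \frac{21}{5} \cdot 21 \frac{1}{2 \left(-3\right)} = \frac{441 \cdot \frac{1}{2} \left(- \frac{1}{3}\right)}{5} = \frac{441}{5} \left(- \frac{1}{6}\right) = - \frac{147}{10}$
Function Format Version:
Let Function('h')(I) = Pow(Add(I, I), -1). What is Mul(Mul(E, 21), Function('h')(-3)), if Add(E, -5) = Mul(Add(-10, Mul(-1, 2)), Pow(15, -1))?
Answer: Rational(-147, 10) ≈ -14.700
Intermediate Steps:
E = Rational(21, 5) (E = Add(5, Mul(Add(-10, Mul(-1, 2)), Pow(15, -1))) = Add(5, Mul(Add(-10, -2), Rational(1, 15))) = Add(5, Mul(-12, Rational(1, 15))) = Add(5, Rational(-4, 5)) = Rational(21, 5) ≈ 4.2000)
Function('h')(I) = Mul(Rational(1, 2), Pow(I, -1)) (Function('h')(I) = Pow(Mul(2, I), -1) = Mul(Rational(1, 2), Pow(I, -1)))
Mul(Mul(E, 21), Function('h')(-3)) = Mul(Mul(Rational(21, 5), 21), Mul(Rational(1, 2), Pow(-3, -1))) = Mul(Rational(441, 5), Mul(Rational(1, 2), Rational(-1, 3))) = Mul(Rational(441, 5), Rational(-1, 6)) = Rational(-147, 10)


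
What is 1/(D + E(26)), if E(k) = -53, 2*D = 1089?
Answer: 2/983 ≈ 0.0020346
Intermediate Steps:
D = 1089/2 (D = (½)*1089 = 1089/2 ≈ 544.50)
1/(D + E(26)) = 1/(1089/2 - 53) = 1/(983/2) = 2/983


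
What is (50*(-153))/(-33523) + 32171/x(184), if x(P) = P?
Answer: 1079876033/6168232 ≈ 175.07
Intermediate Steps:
(50*(-153))/(-33523) + 32171/x(184) = (50*(-153))/(-33523) + 32171/184 = -7650*(-1/33523) + 32171*(1/184) = 7650/33523 + 32171/184 = 1079876033/6168232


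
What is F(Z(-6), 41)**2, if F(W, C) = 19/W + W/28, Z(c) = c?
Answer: 5041/441 ≈ 11.431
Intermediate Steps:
F(W, C) = 19/W + W/28 (F(W, C) = 19/W + W*(1/28) = 19/W + W/28)
F(Z(-6), 41)**2 = (19/(-6) + (1/28)*(-6))**2 = (19*(-1/6) - 3/14)**2 = (-19/6 - 3/14)**2 = (-71/21)**2 = 5041/441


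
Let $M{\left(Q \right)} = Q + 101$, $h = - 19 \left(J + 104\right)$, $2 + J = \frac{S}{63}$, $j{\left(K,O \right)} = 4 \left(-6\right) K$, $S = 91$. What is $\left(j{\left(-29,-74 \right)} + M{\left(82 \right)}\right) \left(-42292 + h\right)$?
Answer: $- \frac{116706881}{3} \approx -3.8902 \cdot 10^{7}$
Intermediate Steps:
$j{\left(K,O \right)} = - 24 K$
$J = - \frac{5}{9}$ ($J = -2 + \frac{91}{63} = -2 + 91 \cdot \frac{1}{63} = -2 + \frac{13}{9} = - \frac{5}{9} \approx -0.55556$)
$h = - \frac{17689}{9}$ ($h = - 19 \left(- \frac{5}{9} + 104\right) = \left(-19\right) \frac{931}{9} = - \frac{17689}{9} \approx -1965.4$)
$M{\left(Q \right)} = 101 + Q$
$\left(j{\left(-29,-74 \right)} + M{\left(82 \right)}\right) \left(-42292 + h\right) = \left(\left(-24\right) \left(-29\right) + \left(101 + 82\right)\right) \left(-42292 - \frac{17689}{9}\right) = \left(696 + 183\right) \left(- \frac{398317}{9}\right) = 879 \left(- \frac{398317}{9}\right) = - \frac{116706881}{3}$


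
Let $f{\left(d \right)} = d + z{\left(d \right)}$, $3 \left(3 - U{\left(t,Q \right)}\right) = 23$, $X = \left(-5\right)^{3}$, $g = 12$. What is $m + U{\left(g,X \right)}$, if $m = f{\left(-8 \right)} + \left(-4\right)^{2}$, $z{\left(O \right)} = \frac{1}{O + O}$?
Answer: $\frac{157}{48} \approx 3.2708$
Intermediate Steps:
$z{\left(O \right)} = \frac{1}{2 O}$
$X = -125$
$U{\left(t,Q \right)} = - \frac{14}{3}$ ($U{\left(t,Q \right)} = 3 - \frac{23}{3} = - \frac{14}{3}$)
$f{\left(d \right)} = d + \frac{1}{2 d}$
$m = \frac{127}{16}$ ($m = \left(-8 + \frac{1}{2 \left(-8\right)}\right) + \left(-4\right)^{2} = \left(-8 + \frac{1}{2} \left(- \frac{1}{8}\right)\right) + 16 = \left(-8 - \frac{1}{16}\right) + 16 = - \frac{129}{16} + 16 = \frac{127}{16} \approx 7.9375$)
$m + U{\left(g,X \right)} = \frac{127}{16} - \frac{14}{3} = \frac{157}{48}$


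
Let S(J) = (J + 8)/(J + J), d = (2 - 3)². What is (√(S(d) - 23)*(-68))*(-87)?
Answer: 2958*I*√74 ≈ 25446.0*I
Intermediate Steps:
d = 1 (d = (-1)² = 1)
S(J) = (8 + J)/(2*J) (S(J) = (8 + J)/((2*J)) = (8 + J)*(1/(2*J)) = (8 + J)/(2*J))
(√(S(d) - 23)*(-68))*(-87) = (√((½)*(8 + 1)/1 - 23)*(-68))*(-87) = (√((½)*1*9 - 23)*(-68))*(-87) = (√(9/2 - 23)*(-68))*(-87) = (√(-37/2)*(-68))*(-87) = ((I*√74/2)*(-68))*(-87) = -34*I*√74*(-87) = 2958*I*√74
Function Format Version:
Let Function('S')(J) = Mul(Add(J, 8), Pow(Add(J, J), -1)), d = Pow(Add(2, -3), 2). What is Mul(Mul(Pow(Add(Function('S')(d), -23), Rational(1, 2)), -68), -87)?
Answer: Mul(2958, I, Pow(74, Rational(1, 2))) ≈ Mul(25446., I)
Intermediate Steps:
d = 1 (d = Pow(-1, 2) = 1)
Function('S')(J) = Mul(Rational(1, 2), Pow(J, -1), Add(8, J)) (Function('S')(J) = Mul(Add(8, J), Pow(Mul(2, J), -1)) = Mul(Add(8, J), Mul(Rational(1, 2), Pow(J, -1))) = Mul(Rational(1, 2), Pow(J, -1), Add(8, J)))
Mul(Mul(Pow(Add(Function('S')(d), -23), Rational(1, 2)), -68), -87) = Mul(Mul(Pow(Add(Mul(Rational(1, 2), Pow(1, -1), Add(8, 1)), -23), Rational(1, 2)), -68), -87) = Mul(Mul(Pow(Add(Mul(Rational(1, 2), 1, 9), -23), Rational(1, 2)), -68), -87) = Mul(Mul(Pow(Add(Rational(9, 2), -23), Rational(1, 2)), -68), -87) = Mul(Mul(Pow(Rational(-37, 2), Rational(1, 2)), -68), -87) = Mul(Mul(Mul(Rational(1, 2), I, Pow(74, Rational(1, 2))), -68), -87) = Mul(Mul(-34, I, Pow(74, Rational(1, 2))), -87) = Mul(2958, I, Pow(74, Rational(1, 2)))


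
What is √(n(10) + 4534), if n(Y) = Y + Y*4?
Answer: 2*√1146 ≈ 67.705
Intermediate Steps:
n(Y) = 5*Y (n(Y) = Y + 4*Y = 5*Y)
√(n(10) + 4534) = √(5*10 + 4534) = √(50 + 4534) = √4584 = 2*√1146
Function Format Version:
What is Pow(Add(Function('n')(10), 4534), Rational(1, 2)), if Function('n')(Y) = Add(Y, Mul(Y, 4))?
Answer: Mul(2, Pow(1146, Rational(1, 2))) ≈ 67.705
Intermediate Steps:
Function('n')(Y) = Mul(5, Y) (Function('n')(Y) = Add(Y, Mul(4, Y)) = Mul(5, Y))
Pow(Add(Function('n')(10), 4534), Rational(1, 2)) = Pow(Add(Mul(5, 10), 4534), Rational(1, 2)) = Pow(Add(50, 4534), Rational(1, 2)) = Pow(4584, Rational(1, 2)) = Mul(2, Pow(1146, Rational(1, 2)))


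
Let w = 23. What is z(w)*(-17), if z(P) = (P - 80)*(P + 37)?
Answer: 58140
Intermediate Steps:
z(P) = (-80 + P)*(37 + P)
z(w)*(-17) = (-2960 + 23² - 43*23)*(-17) = (-2960 + 529 - 989)*(-17) = -3420*(-17) = 58140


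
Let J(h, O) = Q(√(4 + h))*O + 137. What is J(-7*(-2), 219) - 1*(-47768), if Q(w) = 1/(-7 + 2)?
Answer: 239306/5 ≈ 47861.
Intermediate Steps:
Q(w) = -⅕ (Q(w) = 1/(-5) = -⅕)
J(h, O) = 137 - O/5 (J(h, O) = -O/5 + 137 = 137 - O/5)
J(-7*(-2), 219) - 1*(-47768) = (137 - ⅕*219) - 1*(-47768) = (137 - 219/5) + 47768 = 466/5 + 47768 = 239306/5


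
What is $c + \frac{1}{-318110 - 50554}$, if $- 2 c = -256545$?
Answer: $\frac{47289452939}{368664} \approx 1.2827 \cdot 10^{5}$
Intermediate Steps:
$c = \frac{256545}{2}$ ($c = \left(- \frac{1}{2}\right) \left(-256545\right) = \frac{256545}{2} \approx 1.2827 \cdot 10^{5}$)
$c + \frac{1}{-318110 - 50554} = \frac{256545}{2} + \frac{1}{-318110 - 50554} = \frac{256545}{2} + \frac{1}{-368664} = \frac{256545}{2} - \frac{1}{368664} = \frac{47289452939}{368664}$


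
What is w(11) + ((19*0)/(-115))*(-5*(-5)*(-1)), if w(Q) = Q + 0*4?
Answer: 11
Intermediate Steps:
w(Q) = Q (w(Q) = Q + 0 = Q)
w(11) + ((19*0)/(-115))*(-5*(-5)*(-1)) = 11 + ((19*0)/(-115))*(-5*(-5)*(-1)) = 11 + (0*(-1/115))*(25*(-1)) = 11 + 0*(-25) = 11 + 0 = 11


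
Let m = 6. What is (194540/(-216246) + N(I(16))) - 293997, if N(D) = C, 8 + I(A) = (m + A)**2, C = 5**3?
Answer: -31774419526/108123 ≈ -2.9387e+5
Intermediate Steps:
C = 125
I(A) = -8 + (6 + A)**2
N(D) = 125
(194540/(-216246) + N(I(16))) - 293997 = (194540/(-216246) + 125) - 293997 = (194540*(-1/216246) + 125) - 293997 = (-97270/108123 + 125) - 293997 = 13418105/108123 - 293997 = -31774419526/108123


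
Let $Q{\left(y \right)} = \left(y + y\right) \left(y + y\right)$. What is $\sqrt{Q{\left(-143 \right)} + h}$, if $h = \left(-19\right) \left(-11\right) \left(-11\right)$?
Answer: $33 \sqrt{73} \approx 281.95$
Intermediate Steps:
$h = -2299$ ($h = 209 \left(-11\right) = -2299$)
$Q{\left(y \right)} = 4 y^{2}$ ($Q{\left(y \right)} = 2 y 2 y = 4 y^{2}$)
$\sqrt{Q{\left(-143 \right)} + h} = \sqrt{4 \left(-143\right)^{2} - 2299} = \sqrt{4 \cdot 20449 - 2299} = \sqrt{81796 - 2299} = \sqrt{79497} = 33 \sqrt{73}$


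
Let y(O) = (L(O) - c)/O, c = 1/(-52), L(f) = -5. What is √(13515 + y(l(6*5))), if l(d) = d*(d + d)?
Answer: √32890097266/1560 ≈ 116.25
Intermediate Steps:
l(d) = 2*d² (l(d) = d*(2*d) = 2*d²)
c = -1/52 ≈ -0.019231
y(O) = -259/(52*O) (y(O) = (-5 - 1*(-1/52))/O = (-5 + 1/52)/O = -259/(52*O))
√(13515 + y(l(6*5))) = √(13515 - 259/(52*(2*(6*5)²))) = √(13515 - 259/(52*(2*30²))) = √(13515 - 259/(52*(2*900))) = √(13515 - 259/52/1800) = √(13515 - 259/52*1/1800) = √(13515 - 259/93600) = √(1265003741/93600) = √32890097266/1560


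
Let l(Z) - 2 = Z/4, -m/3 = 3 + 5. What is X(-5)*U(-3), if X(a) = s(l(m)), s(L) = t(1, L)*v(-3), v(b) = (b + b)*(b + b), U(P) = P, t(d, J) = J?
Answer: 432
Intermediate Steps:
m = -24 (m = -3*(3 + 5) = -3*8 = -24)
l(Z) = 2 + Z/4
v(b) = 4*b² (v(b) = (2*b)*(2*b) = 4*b²)
s(L) = 36*L (s(L) = L*(4*(-3)²) = L*(4*9) = L*36 = 36*L)
X(a) = -144 (X(a) = 36*(2 + (¼)*(-24)) = 36*(2 - 6) = 36*(-4) = -144)
X(-5)*U(-3) = -144*(-3) = 432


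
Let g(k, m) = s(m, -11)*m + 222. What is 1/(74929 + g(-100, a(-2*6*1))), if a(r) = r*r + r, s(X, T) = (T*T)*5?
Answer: 1/155011 ≈ 6.4512e-6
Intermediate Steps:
s(X, T) = 5*T² (s(X, T) = T²*5 = 5*T²)
a(r) = r + r² (a(r) = r² + r = r + r²)
g(k, m) = 222 + 605*m (g(k, m) = (5*(-11)²)*m + 222 = (5*121)*m + 222 = 605*m + 222 = 222 + 605*m)
1/(74929 + g(-100, a(-2*6*1))) = 1/(74929 + (222 + 605*((-2*6*1)*(1 - 2*6*1)))) = 1/(74929 + (222 + 605*((-12*1)*(1 - 12*1)))) = 1/(74929 + (222 + 605*(-12*(1 - 12)))) = 1/(74929 + (222 + 605*(-12*(-11)))) = 1/(74929 + (222 + 605*132)) = 1/(74929 + (222 + 79860)) = 1/(74929 + 80082) = 1/155011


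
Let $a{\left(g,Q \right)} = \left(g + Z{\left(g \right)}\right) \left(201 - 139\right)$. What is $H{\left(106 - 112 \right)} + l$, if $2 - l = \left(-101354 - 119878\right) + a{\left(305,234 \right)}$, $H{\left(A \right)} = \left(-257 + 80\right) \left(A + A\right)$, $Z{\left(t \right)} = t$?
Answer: $185538$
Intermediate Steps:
$a{\left(g,Q \right)} = 124 g$ ($a{\left(g,Q \right)} = \left(g + g\right) \left(201 - 139\right) = 2 g 62 = 124 g$)
$H{\left(A \right)} = - 354 A$ ($H{\left(A \right)} = - 177 \cdot 2 A = - 354 A$)
$l = 183414$ ($l = 2 - \left(\left(-101354 - 119878\right) + 124 \cdot 305\right) = 2 - \left(-221232 + 37820\right) = 2 - -183412 = 2 + 183412 = 183414$)
$H{\left(106 - 112 \right)} + l = - 354 \left(106 - 112\right) + 183414 = \left(-354\right) \left(-6\right) + 183414 = 2124 + 183414 = 185538$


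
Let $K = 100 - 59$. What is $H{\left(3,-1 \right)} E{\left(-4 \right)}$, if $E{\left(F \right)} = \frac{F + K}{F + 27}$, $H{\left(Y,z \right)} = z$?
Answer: $- \frac{37}{23} \approx -1.6087$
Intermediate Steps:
$K = 41$
$E{\left(F \right)} = \frac{41 + F}{27 + F}$ ($E{\left(F \right)} = \frac{F + 41}{F + 27} = \frac{41 + F}{27 + F}$)
$H{\left(3,-1 \right)} E{\left(-4 \right)} = - \frac{41 - 4}{27 - 4} = - \frac{37}{23}$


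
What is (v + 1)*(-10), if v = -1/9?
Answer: -80/9 ≈ -8.8889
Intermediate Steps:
v = -1/9 (v = -1*1/9 = -1/9 ≈ -0.11111)
(v + 1)*(-10) = (-1/9 + 1)*(-10) = (8/9)*(-10) = -80/9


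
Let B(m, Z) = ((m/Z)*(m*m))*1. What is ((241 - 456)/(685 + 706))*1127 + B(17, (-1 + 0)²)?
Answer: 6591678/1391 ≈ 4738.8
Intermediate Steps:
B(m, Z) = m³/Z (B(m, Z) = ((m/Z)*m²)*1 = (m³/Z)*1 = m³/Z)
((241 - 456)/(685 + 706))*1127 + B(17, (-1 + 0)²) = ((241 - 456)/(685 + 706))*1127 + 17³/(-1 + 0)² = -215/1391*1127 + 4913/(-1)² = -215*1/1391*1127 + 4913/1 = -215/1391*1127 + 1*4913 = -242305/1391 + 4913 = 6591678/1391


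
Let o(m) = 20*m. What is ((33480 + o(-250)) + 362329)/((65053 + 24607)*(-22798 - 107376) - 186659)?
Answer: -390809/11671587499 ≈ -3.3484e-5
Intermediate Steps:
((33480 + o(-250)) + 362329)/((65053 + 24607)*(-22798 - 107376) - 186659) = ((33480 + 20*(-250)) + 362329)/((65053 + 24607)*(-22798 - 107376) - 186659) = ((33480 - 5000) + 362329)/(89660*(-130174) - 186659) = (28480 + 362329)/(-11671400840 - 186659) = 390809/(-11671587499) = 390809*(-1/11671587499) = -390809/11671587499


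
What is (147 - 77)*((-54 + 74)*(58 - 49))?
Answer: 12600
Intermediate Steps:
(147 - 77)*((-54 + 74)*(58 - 49)) = 70*(20*9) = 70*180 = 12600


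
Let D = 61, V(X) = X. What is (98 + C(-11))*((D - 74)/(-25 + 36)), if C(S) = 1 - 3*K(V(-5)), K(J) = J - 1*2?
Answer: -1560/11 ≈ -141.82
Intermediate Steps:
K(J) = -2 + J (K(J) = J - 2 = -2 + J)
C(S) = 22 (C(S) = 1 - 3*(-2 - 5) = 1 - 3*(-7) = 1 + 21 = 22)
(98 + C(-11))*((D - 74)/(-25 + 36)) = (98 + 22)*((61 - 74)/(-25 + 36)) = 120*(-13/11) = -1560/11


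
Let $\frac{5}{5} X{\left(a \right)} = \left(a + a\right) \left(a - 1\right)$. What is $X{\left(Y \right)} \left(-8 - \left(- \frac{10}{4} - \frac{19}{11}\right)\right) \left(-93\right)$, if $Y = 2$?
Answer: $\frac{15438}{11} \approx 1403.5$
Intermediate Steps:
$X{\left(a \right)} = 2 a \left(-1 + a\right)$ ($X{\left(a \right)} = \left(a + a\right) \left(a - 1\right) = 2 a \left(-1 + a\right)$)
$X{\left(Y \right)} \left(-8 - \left(- \frac{10}{4} - \frac{19}{11}\right)\right) \left(-93\right) = 2 \cdot 2 \left(-1 + 2\right) \left(-8 - \left(- \frac{10}{4} - \frac{19}{11}\right)\right) \left(-93\right) = 2 \cdot 2 \cdot 1 \left(-8 - \left(\left(-10\right) \frac{1}{4} - \frac{19}{11}\right)\right) \left(-93\right) = 4 \left(-8 - \left(- \frac{5}{2} - \frac{19}{11}\right)\right) \left(-93\right) = 4 \left(-8 - - \frac{93}{22}\right) \left(-93\right) = 4 \left(-8 + \frac{93}{22}\right) \left(-93\right) = 4 \left(- \frac{83}{22}\right) \left(-93\right) = \left(- \frac{166}{11}\right) \left(-93\right) = \frac{15438}{11}$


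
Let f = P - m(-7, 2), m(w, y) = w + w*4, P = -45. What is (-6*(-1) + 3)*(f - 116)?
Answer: -1134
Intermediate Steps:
m(w, y) = 5*w (m(w, y) = w + 4*w = 5*w)
f = -10 (f = -45 - 5*(-7) = -45 - 1*(-35) = -45 + 35 = -10)
(-6*(-1) + 3)*(f - 116) = (-6*(-1) + 3)*(-10 - 116) = (6 + 3)*(-126) = 9*(-126) = -1134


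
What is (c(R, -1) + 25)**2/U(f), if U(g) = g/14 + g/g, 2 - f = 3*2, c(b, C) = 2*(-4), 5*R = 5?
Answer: 2023/5 ≈ 404.60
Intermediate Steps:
R = 1 (R = (1/5)*5 = 1)
c(b, C) = -8
f = -4 (f = 2 - 3*2 = 2 - 1*6 = 2 - 6 = -4)
U(g) = 1 + g/14 (U(g) = g*(1/14) + 1 = g/14 + 1 = 1 + g/14)
(c(R, -1) + 25)**2/U(f) = (-8 + 25)**2/(1 + (1/14)*(-4)) = 17**2/(1 - 2/7) = 289/(5/7) = 289*(7/5) = 2023/5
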